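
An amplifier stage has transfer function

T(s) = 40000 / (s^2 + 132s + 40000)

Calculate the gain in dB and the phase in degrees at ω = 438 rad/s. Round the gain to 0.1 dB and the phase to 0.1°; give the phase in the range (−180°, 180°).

At s = jω = j438:
quadratic: (j438)² + 132·j438 + 40000 = -151844 + j57816 → |·| ≈ 1.6248e+05, ∠ ≈ 159.16°
|T| = 40000 / 1.6248e+05 ≈ 0.24618
Gain = 20 log₁₀(0.24618) ≈ -12.17 dB
∠T = 0.00° − 159.16° = -159.16°

-12.2 dB, -159.2°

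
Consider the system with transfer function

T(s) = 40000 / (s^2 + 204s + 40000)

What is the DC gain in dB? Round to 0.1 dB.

T(0) = 40000 / 40000 = 1
20 log₁₀(1) ≈ 0.00 dB

0.0 dB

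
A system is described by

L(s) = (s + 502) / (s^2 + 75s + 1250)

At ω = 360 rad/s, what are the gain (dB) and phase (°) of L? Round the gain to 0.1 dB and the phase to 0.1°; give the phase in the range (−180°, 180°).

-46.5 dB, -132.5°

Substitute s = j360:
Numerator: (j360) + 502 = 502 + j360
Denominator: (j360)^2 + 75(j360) + 1250 = -128350 + j27000
|N| = √(502² + 360²) ≈ 617.74, ∠N ≈ 35.65°
|D| = √(128350² + 27000²) ≈ 1.3116e+05, ∠D ≈ 168.12°
|L| = 617.74 / 1.3116e+05 ≈ 0.0047098
Gain = 20 log₁₀(0.0047098) ≈ -46.54 dB
∠L = 35.65° − 168.12° = -132.47°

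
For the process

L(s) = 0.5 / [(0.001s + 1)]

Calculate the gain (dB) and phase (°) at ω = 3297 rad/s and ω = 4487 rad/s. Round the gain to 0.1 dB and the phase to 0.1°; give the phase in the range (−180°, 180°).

ω = 3297: -16.8 dB, -73.1°; ω = 4487: -19.3 dB, -77.4°

At ω = 3297 rad/s:
pole (1 + j3297·0.001) = 1 + j3.297 → |·| ≈ 3.4453, ∠ ≈ 73.13°
|L| = 0.5 · 1 / (3.4453) ≈ 0.14513
Gain = 20 log₁₀(0.14513) ≈ -16.76 dB
∠L = (0°) − (73.13°) = -73.13°

At ω = 4487 rad/s:
pole (1 + j4487·0.001) = 1 + j4.487 → |·| ≈ 4.5971, ∠ ≈ 77.44°
|L| = 0.5 · 1 / (4.5971) ≈ 0.10876
Gain = 20 log₁₀(0.10876) ≈ -19.27 dB
∠L = (0°) − (77.44°) = -77.44°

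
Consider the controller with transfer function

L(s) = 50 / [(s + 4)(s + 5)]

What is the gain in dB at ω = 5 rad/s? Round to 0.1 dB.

0.9 dB

At s = jω = j5:
pole (s+4): 4 + j5 → |·| = √(4²+5²) = √41 ≈ 6.4031, ∠ = arctan(5/4) ≈ 51.34°
pole (s+5): 5 + j5 → |·| = √(5²+5²) = √50 ≈ 7.0711, ∠ = arctan(5/5) ≈ 45.00°
|L| = 50 / 45.277 ≈ 1.1043
Gain = 20 log₁₀(1.1043) ≈ 0.86 dB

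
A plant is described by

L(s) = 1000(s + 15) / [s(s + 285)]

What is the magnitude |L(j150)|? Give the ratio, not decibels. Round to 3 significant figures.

At s = jω = j150:
zero (s+15): 15 + j150 → |·| = √(15²+150²) = √22725 ≈ 150.75, ∠ = arctan(150/15) ≈ 84.29°
pole (s+285): 285 + j150 → |·| = √(285²+150²) = √103725 ≈ 322.06, ∠ = arctan(150/285) ≈ 27.76°
pole at origin: |s| = 150, ∠ = 90.00° (in denominator)
|L| = 1000 · 150.75 / 48309 ≈ 3.1205

3.12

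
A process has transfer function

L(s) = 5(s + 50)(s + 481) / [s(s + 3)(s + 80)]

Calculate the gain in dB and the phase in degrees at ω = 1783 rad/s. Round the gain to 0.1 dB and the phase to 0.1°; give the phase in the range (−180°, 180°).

-50.7 dB, -104.0°

At s = jω = j1783:
zero (s+50): 50 + j1783 → |·| = √(50²+1783²) = √3181589 ≈ 1783.7, ∠ = arctan(1783/50) ≈ 88.39°
zero (s+481): 481 + j1783 → |·| = √(481²+1783²) = √3410450 ≈ 1846.7, ∠ = arctan(1783/481) ≈ 74.90°
pole (s+3): 3 + j1783 → |·| = √(3²+1783²) = √3179098 ≈ 1783, ∠ = arctan(1783/3) ≈ 89.90°
pole (s+80): 80 + j1783 → |·| = √(80²+1783²) = √3185489 ≈ 1784.8, ∠ = arctan(1783/80) ≈ 87.43°
pole at origin: |s| = 1783, ∠ = 90.00° (in denominator)
|L| = 5 · 3.294e+06 / 5.674e+09 ≈ 0.0029027
Gain = 20 log₁₀(0.0029027) ≈ -50.74 dB
∠L = 163.29° − 267.33° = -104.04°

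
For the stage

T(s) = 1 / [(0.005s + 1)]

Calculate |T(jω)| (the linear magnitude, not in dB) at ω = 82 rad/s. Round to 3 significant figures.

0.925

At ω = 82 rad/s:
pole (1 + j82·0.005) = 1 + j0.41 → |·| ≈ 1.0808, ∠ ≈ 22.29°
|T| = 1 · 1 / (1.0808) ≈ 0.92524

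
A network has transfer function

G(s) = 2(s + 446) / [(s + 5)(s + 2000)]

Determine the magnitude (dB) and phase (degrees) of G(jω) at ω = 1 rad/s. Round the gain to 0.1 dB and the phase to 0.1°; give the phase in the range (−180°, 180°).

-21.2 dB, -11.2°

At s = jω = j1:
zero (s+446): 446 + j1 → |·| = √(446²+1²) = √198917 ≈ 446, ∠ = arctan(1/446) ≈ 0.13°
pole (s+5): 5 + j1 → |·| = √(5²+1²) = √26 ≈ 5.099, ∠ = arctan(1/5) ≈ 11.31°
pole (s+2000): 2000 + j1 → |·| = √(2000²+1²) = √4000001 ≈ 2000, ∠ = arctan(1/2000) ≈ 0.03°
|G| = 2 · 446 / 10198 ≈ 0.087468
Gain = 20 log₁₀(0.087468) ≈ -21.16 dB
∠G = 0.13° − 11.34° = -11.21°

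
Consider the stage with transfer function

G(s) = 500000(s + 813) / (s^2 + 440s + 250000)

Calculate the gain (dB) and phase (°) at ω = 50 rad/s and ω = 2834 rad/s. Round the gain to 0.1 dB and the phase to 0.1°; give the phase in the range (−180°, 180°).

At s = jω = j50:
zero (s+813): 813 + j50 → |·| = √(813²+50²) = √663469 ≈ 814.54, ∠ = arctan(50/813) ≈ 3.52°
quadratic: (j50)² + 440·j50 + 250000 = 247500 + j22000 → |·| ≈ 2.4848e+05, ∠ ≈ 5.08°
|G| = 500000 · 814.54 / 2.4848e+05 ≈ 1639
Gain = 20 log₁₀(1639) ≈ 64.29 dB
∠G = 3.52° − 5.08° = -1.56°

At s = jω = j2834:
zero (s+813): 813 + j2834 → |·| = √(813²+2834²) = √8692525 ≈ 2948.3, ∠ = arctan(2834/813) ≈ 73.99°
quadratic: (j2834)² + 440·j2834 + 250000 = -7781556 + j1246960 → |·| ≈ 7.8808e+06, ∠ ≈ 170.90°
|G| = 500000 · 2948.3 / 7.8808e+06 ≈ 187.06
Gain = 20 log₁₀(187.06) ≈ 45.44 dB
∠G = 73.99° − 170.90° = -96.91°

ω = 50: 64.3 dB, -1.6°; ω = 2834: 45.4 dB, -96.9°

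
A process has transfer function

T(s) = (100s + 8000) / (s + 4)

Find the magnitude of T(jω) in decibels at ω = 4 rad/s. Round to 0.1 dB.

63.0 dB

Substitute s = j4:
Numerator: 100(j4) + 8000 = 8000 + j400
Denominator: (j4) + 4 = 4 + j4
|N| = √(8000² + 400²) ≈ 8010, ∠N ≈ 2.86°
|D| = √(4² + 4²) ≈ 5.6569, ∠D ≈ 45.00°
|T| = 8010 / 5.6569 ≈ 1416
Gain = 20 log₁₀(1416) ≈ 63.02 dB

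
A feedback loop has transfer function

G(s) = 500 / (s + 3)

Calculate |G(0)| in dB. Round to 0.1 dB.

G(0) = 500 / (3) ≈ 166.67
20 log₁₀(166.67) ≈ 44.44 dB

44.4 dB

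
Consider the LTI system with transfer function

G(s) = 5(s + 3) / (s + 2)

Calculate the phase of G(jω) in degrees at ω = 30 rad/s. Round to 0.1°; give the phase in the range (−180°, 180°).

-1.9°

At s = jω = j30:
zero (s+3): 3 + j30 → |·| = √(3²+30²) = √909 ≈ 30.15, ∠ = arctan(30/3) ≈ 84.29°
pole (s+2): 2 + j30 → |·| = √(2²+30²) = √904 ≈ 30.067, ∠ = arctan(30/2) ≈ 86.19°
∠G = 84.29° − 86.19° = -1.90°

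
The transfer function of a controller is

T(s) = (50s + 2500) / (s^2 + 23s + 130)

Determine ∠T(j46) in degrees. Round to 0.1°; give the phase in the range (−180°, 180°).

Substitute s = j46:
Numerator: 50(j46) + 2500 = 2500 + j2300
Denominator: (j46)^2 + 23(j46) + 130 = -1986 + j1058
|N| = √(2500² + 2300²) ≈ 3397.1, ∠N ≈ 42.61°
|D| = √(1986² + 1058²) ≈ 2250.2, ∠D ≈ 151.95°
∠T = 42.61° − 151.95° = -109.34°

-109.3°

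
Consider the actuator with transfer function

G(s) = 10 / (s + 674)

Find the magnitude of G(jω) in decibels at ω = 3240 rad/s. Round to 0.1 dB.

-50.4 dB

Substitute s = j3240:
Numerator: 10 = 10 + j0
Denominator: (j3240) + 674 = 674 + j3240
|N| = √(10² + 0²) ≈ 10, ∠N ≈ 0.00°
|D| = √(674² + 3240²) ≈ 3309.4, ∠D ≈ 78.25°
|G| = 10 / 3309.4 ≈ 0.0030217
Gain = 20 log₁₀(0.0030217) ≈ -50.39 dB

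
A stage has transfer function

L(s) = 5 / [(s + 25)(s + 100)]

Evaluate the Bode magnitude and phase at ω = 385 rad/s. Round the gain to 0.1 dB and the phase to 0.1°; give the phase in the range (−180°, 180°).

At s = jω = j385:
pole (s+25): 25 + j385 → |·| = √(25²+385²) = √148850 ≈ 385.81, ∠ = arctan(385/25) ≈ 86.28°
pole (s+100): 100 + j385 → |·| = √(100²+385²) = √158225 ≈ 397.78, ∠ = arctan(385/100) ≈ 75.44°
|L| = 5 / 1.5347e+05 ≈ 3.258e-05
Gain = 20 log₁₀(3.258e-05) ≈ -89.74 dB
∠L = 0.00° − 161.72° = -161.72°

-89.7 dB, -161.7°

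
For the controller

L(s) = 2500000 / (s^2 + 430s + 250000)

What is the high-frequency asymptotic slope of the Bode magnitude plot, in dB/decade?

-40 dB/decade

Each pole contributes −20 dB/decade at high frequency; each zero contributes +20 dB/decade.
Net: 0 zero(s) − 2 pole(s) → -40 dB/decade.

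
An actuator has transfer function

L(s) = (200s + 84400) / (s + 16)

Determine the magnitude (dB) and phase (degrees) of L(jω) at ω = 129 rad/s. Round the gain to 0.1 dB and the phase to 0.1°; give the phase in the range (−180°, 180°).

Substitute s = j129:
Numerator: 200(j129) + 84400 = 84400 + j25800
Denominator: (j129) + 16 = 16 + j129
|N| = √(84400² + 25800²) ≈ 88255, ∠N ≈ 17.00°
|D| = √(16² + 129²) ≈ 129.99, ∠D ≈ 82.93°
|L| = 88255 / 129.99 ≈ 678.94
Gain = 20 log₁₀(678.94) ≈ 56.64 dB
∠L = 17.00° − 82.93° = -65.93°

56.6 dB, -65.9°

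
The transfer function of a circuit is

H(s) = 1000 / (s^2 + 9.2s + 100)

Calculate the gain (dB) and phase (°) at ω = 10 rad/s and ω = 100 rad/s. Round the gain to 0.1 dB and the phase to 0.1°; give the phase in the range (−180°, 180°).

At s = jω = j10:
quadratic: (j10)² + 9.2·j10 + 100 = 0 + j92 → |·| ≈ 92, ∠ ≈ 90.00°
|H| = 1000 / 92 ≈ 10.87
Gain = 20 log₁₀(10.87) ≈ 20.72 dB
∠H = 0.00° − 90.00° = -90.00°

At s = jω = j100:
quadratic: (j100)² + 9.2·j100 + 100 = -9900 + j920 → |·| ≈ 9942.7, ∠ ≈ 174.69°
|H| = 1000 / 9942.7 ≈ 0.10058
Gain = 20 log₁₀(0.10058) ≈ -19.95 dB
∠H = 0.00° − 174.69° = -174.69°

ω = 10: 20.7 dB, -90.0°; ω = 100: -20.0 dB, -174.7°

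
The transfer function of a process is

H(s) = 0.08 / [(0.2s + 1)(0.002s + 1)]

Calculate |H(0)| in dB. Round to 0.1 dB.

H(0) = 0.08 · 1 / 1 = 0.08
20 log₁₀(0.08) ≈ -21.94 dB

-21.9 dB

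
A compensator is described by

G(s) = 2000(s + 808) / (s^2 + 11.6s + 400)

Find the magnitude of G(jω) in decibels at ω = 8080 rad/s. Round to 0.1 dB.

-12.1 dB

At s = jω = j8080:
zero (s+808): 808 + j8080 → |·| = √(808²+8080²) = √65939264 ≈ 8120.3, ∠ = arctan(8080/808) ≈ 84.29°
quadratic: (j8080)² + 11.6·j8080 + 400 = -65286000 + j93728 → |·| ≈ 6.5286e+07, ∠ ≈ 179.92°
|G| = 2000 · 8120.3 / 6.5286e+07 ≈ 0.24876
Gain = 20 log₁₀(0.24876) ≈ -12.08 dB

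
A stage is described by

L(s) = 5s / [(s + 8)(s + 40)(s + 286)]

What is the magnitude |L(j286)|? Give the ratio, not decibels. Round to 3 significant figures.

At s = jω = j286:
zero at origin: s = j286 → |·| = 286, ∠ = 90.00°
pole (s+8): 8 + j286 → |·| = √(8²+286²) = √81860 ≈ 286.11, ∠ = arctan(286/8) ≈ 88.40°
pole (s+40): 40 + j286 → |·| = √(40²+286²) = √83396 ≈ 288.78, ∠ = arctan(286/40) ≈ 82.04°
pole (s+286): 286 + j286 → |·| = √(286²+286²) = √163592 ≈ 404.47, ∠ = arctan(286/286) ≈ 45.00°
|L| = 5 · 286 / 3.3418e+07 ≈ 4.2791e-05

4.28e-05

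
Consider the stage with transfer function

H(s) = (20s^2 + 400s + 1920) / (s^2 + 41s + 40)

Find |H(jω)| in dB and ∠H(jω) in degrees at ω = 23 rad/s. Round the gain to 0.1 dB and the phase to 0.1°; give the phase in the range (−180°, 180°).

Substitute s = j23:
Numerator: 20(j23)^2 + 400(j23) + 1920 = -8660 + j9200
Denominator: (j23)^2 + 41(j23) + 40 = -489 + j943
|N| = √(8660² + 9200²) ≈ 12635, ∠N ≈ 133.27°
|D| = √(489² + 943²) ≈ 1062.2, ∠D ≈ 117.41°
|H| = 12635 / 1062.2 ≈ 11.895
Gain = 20 log₁₀(11.895) ≈ 21.51 dB
∠H = 133.27° − 117.41° = 15.86°

21.5 dB, 15.9°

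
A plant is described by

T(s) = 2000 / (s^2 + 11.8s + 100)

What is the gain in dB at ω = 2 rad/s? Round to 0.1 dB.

At s = jω = j2:
quadratic: (j2)² + 11.8·j2 + 100 = 96 + j23.6 → |·| ≈ 98.858, ∠ ≈ 13.81°
|T| = 2000 / 98.858 ≈ 20.231
Gain = 20 log₁₀(20.231) ≈ 26.12 dB

26.1 dB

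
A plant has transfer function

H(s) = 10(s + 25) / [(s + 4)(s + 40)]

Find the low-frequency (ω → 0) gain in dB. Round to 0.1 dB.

H(0) = 10·25 / (4·40) = 1.5625
20 log₁₀(1.5625) ≈ 3.88 dB

3.9 dB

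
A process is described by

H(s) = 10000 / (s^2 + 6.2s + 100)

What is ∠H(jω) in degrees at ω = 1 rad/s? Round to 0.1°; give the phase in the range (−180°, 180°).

At s = jω = j1:
quadratic: (j1)² + 6.2·j1 + 100 = 99 + j6.2 → |·| ≈ 99.194, ∠ ≈ 3.58°
∠H = 0.00° − 3.58° = -3.58°

-3.6°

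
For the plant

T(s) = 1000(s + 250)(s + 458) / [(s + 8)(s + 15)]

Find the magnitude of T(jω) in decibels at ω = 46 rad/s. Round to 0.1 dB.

94.3 dB

At s = jω = j46:
zero (s+250): 250 + j46 → |·| = √(250²+46²) = √64616 ≈ 254.2, ∠ = arctan(46/250) ≈ 10.43°
zero (s+458): 458 + j46 → |·| = √(458²+46²) = √211880 ≈ 460.3, ∠ = arctan(46/458) ≈ 5.74°
pole (s+8): 8 + j46 → |·| = √(8²+46²) = √2180 ≈ 46.69, ∠ = arctan(46/8) ≈ 80.13°
pole (s+15): 15 + j46 → |·| = √(15²+46²) = √2341 ≈ 48.384, ∠ = arctan(46/15) ≈ 71.94°
|T| = 1000 · 1.1701e+05 / 2259 ≈ 51797
Gain = 20 log₁₀(51797) ≈ 94.29 dB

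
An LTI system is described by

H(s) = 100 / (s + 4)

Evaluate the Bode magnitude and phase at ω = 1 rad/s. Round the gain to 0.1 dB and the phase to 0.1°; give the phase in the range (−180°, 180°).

Substitute s = j1:
Numerator: 100 = 100 + j0
Denominator: (j1) + 4 = 4 + j1
|N| = √(100² + 0²) ≈ 100, ∠N ≈ 0.00°
|D| = √(4² + 1²) ≈ 4.1231, ∠D ≈ 14.04°
|H| = 100 / 4.1231 ≈ 24.254
Gain = 20 log₁₀(24.254) ≈ 27.70 dB
∠H = 0.00° − 14.04° = -14.04°

27.7 dB, -14.0°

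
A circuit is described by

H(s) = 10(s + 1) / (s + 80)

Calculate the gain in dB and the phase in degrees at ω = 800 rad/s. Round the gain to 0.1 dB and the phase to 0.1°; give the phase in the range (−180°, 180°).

At s = jω = j800:
zero (s+1): 1 + j800 → |·| = √(1²+800²) = √640001 ≈ 800, ∠ = arctan(800/1) ≈ 89.93°
pole (s+80): 80 + j800 → |·| = √(80²+800²) = √646400 ≈ 803.99, ∠ = arctan(800/80) ≈ 84.29°
|H| = 10 · 800 / 803.99 ≈ 9.9504
Gain = 20 log₁₀(9.9504) ≈ 19.96 dB
∠H = 89.93° − 84.29° = 5.64°

20.0 dB, 5.6°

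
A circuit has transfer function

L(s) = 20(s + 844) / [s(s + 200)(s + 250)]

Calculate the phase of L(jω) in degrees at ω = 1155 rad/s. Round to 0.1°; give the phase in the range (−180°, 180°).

165.9°

At s = jω = j1155:
zero (s+844): 844 + j1155 → |·| = √(844²+1155²) = √2046361 ≈ 1430.5, ∠ = arctan(1155/844) ≈ 53.84°
pole (s+200): 200 + j1155 → |·| = √(200²+1155²) = √1374025 ≈ 1172.2, ∠ = arctan(1155/200) ≈ 80.18°
pole (s+250): 250 + j1155 → |·| = √(250²+1155²) = √1396525 ≈ 1181.7, ∠ = arctan(1155/250) ≈ 77.79°
pole at origin: |s| = 1155, ∠ = 90.00° (in denominator)
∠L = 53.84° − 247.97° = -194.13° ≡ 165.87° (principal value)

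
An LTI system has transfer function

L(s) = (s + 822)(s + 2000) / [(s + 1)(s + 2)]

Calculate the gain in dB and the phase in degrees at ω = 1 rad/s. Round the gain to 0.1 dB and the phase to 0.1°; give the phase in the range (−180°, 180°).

114.3 dB, -71.5°

At s = jω = j1:
zero (s+822): 822 + j1 → |·| = √(822²+1²) = √675685 ≈ 822, ∠ = arctan(1/822) ≈ 0.07°
zero (s+2000): 2000 + j1 → |·| = √(2000²+1²) = √4000001 ≈ 2000, ∠ = arctan(1/2000) ≈ 0.03°
pole (s+1): 1 + j1 → |·| = √(1²+1²) = √2 ≈ 1.4142, ∠ = arctan(1/1) ≈ 45.00°
pole (s+2): 2 + j1 → |·| = √(2²+1²) = √5 ≈ 2.2361, ∠ = arctan(1/2) ≈ 26.57°
|L| = 1 · 1.644e+06 / 3.1623 ≈ 5.1987e+05
Gain = 20 log₁₀(5.1987e+05) ≈ 114.32 dB
∠L = 0.10° − 71.57° = -71.47°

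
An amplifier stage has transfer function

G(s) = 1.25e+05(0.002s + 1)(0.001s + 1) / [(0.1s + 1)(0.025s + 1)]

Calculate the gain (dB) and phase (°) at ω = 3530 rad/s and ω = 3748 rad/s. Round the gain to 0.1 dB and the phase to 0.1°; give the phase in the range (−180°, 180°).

At ω = 3530 rad/s:
zero (1 + j3530·0.002) = 1 + j7.06 → |·| ≈ 7.1305, ∠ ≈ 81.94°
zero (1 + j3530·0.001) = 1 + j3.53 → |·| ≈ 3.6689, ∠ ≈ 74.18°
pole (1 + j3530·0.1) = 1 + j353 → |·| ≈ 353, ∠ ≈ 89.84°
pole (1 + j3530·0.025) = 1 + j88.25 → |·| ≈ 88.256, ∠ ≈ 89.35°
|G| = 1.25e+05 · 7.1305 · 3.6689 / (353 · 88.256) ≈ 104.97
Gain = 20 log₁₀(104.97) ≈ 40.42 dB
∠G = (81.94° + 74.18°) − (89.84° + 89.35°) = -23.07°

At ω = 3748 rad/s:
zero (1 + j3748·0.002) = 1 + j7.496 → |·| ≈ 7.5624, ∠ ≈ 82.40°
zero (1 + j3748·0.001) = 1 + j3.748 → |·| ≈ 3.8791, ∠ ≈ 75.06°
pole (1 + j3748·0.1) = 1 + j374.8 → |·| ≈ 374.8, ∠ ≈ 89.85°
pole (1 + j3748·0.025) = 1 + j93.7 → |·| ≈ 93.705, ∠ ≈ 89.39°
|G| = 1.25e+05 · 7.5624 · 3.8791 / (374.8 · 93.705) ≈ 104.41
Gain = 20 log₁₀(104.41) ≈ 40.37 dB
∠G = (82.40° + 75.06°) − (89.85° + 89.39°) = -21.78°

ω = 3530: 40.4 dB, -23.1°; ω = 3748: 40.4 dB, -21.8°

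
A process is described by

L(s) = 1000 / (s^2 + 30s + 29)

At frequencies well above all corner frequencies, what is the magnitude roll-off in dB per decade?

-40 dB/decade

Each pole contributes −20 dB/decade at high frequency; each zero contributes +20 dB/decade.
Net: 0 zero(s) − 2 pole(s) → -40 dB/decade.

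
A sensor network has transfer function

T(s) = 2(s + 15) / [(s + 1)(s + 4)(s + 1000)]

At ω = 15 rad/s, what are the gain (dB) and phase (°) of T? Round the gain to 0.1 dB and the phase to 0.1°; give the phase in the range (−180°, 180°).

At s = jω = j15:
zero (s+15): 15 + j15 → |·| = √(15²+15²) = √450 ≈ 21.213, ∠ = arctan(15/15) ≈ 45.00°
pole (s+1): 1 + j15 → |·| = √(1²+15²) = √226 ≈ 15.033, ∠ = arctan(15/1) ≈ 86.19°
pole (s+4): 4 + j15 → |·| = √(4²+15²) = √241 ≈ 15.524, ∠ = arctan(15/4) ≈ 75.07°
pole (s+1000): 1000 + j15 → |·| = √(1000²+15²) = √1000225 ≈ 1000.1, ∠ = arctan(15/1000) ≈ 0.86°
|T| = 2 · 21.213 / 2.334e+05 ≈ 0.00018177
Gain = 20 log₁₀(0.00018177) ≈ -74.81 dB
∠T = 45.00° − 162.12° = -117.12°

-74.8 dB, -117.1°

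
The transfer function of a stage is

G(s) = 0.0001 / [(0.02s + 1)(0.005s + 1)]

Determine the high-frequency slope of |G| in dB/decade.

-40 dB/decade

Each pole contributes −20 dB/decade at high frequency; each zero contributes +20 dB/decade.
Net: 0 zero(s) − 2 pole(s) → -40 dB/decade.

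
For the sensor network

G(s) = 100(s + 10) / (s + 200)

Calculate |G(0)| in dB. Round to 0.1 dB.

G(0) = 100·10 / (200) = 5
20 log₁₀(5) ≈ 13.98 dB

14.0 dB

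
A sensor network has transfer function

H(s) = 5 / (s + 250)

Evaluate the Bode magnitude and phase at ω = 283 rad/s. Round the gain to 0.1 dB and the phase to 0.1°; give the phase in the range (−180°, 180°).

-37.6 dB, -48.5°

Substitute s = j283:
Numerator: 5 = 5 + j0
Denominator: (j283) + 250 = 250 + j283
|N| = √(5² + 0²) ≈ 5, ∠N ≈ 0.00°
|D| = √(250² + 283²) ≈ 377.61, ∠D ≈ 48.54°
|H| = 5 / 377.61 ≈ 0.013241
Gain = 20 log₁₀(0.013241) ≈ -37.56 dB
∠H = 0.00° − 48.54° = -48.54°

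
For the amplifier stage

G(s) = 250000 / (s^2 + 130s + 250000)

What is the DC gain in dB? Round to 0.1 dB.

0.0 dB

G(0) = 250000 / 250000 = 1
20 log₁₀(1) ≈ 0.00 dB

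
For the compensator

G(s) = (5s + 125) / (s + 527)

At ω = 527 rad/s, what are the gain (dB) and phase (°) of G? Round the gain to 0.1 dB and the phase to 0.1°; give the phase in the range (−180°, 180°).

11.0 dB, 42.3°

Substitute s = j527:
Numerator: 5(j527) + 125 = 125 + j2635
Denominator: (j527) + 527 = 527 + j527
|N| = √(125² + 2635²) ≈ 2638, ∠N ≈ 87.28°
|D| = √(527² + 527²) ≈ 745.29, ∠D ≈ 45.00°
|G| = 2638 / 745.29 ≈ 3.5396
Gain = 20 log₁₀(3.5396) ≈ 10.98 dB
∠G = 87.28° − 45.00° = 42.28°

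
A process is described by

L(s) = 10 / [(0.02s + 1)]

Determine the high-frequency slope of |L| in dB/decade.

Each pole contributes −20 dB/decade at high frequency; each zero contributes +20 dB/decade.
Net: 0 zero(s) − 1 pole(s) → -20 dB/decade.

-20 dB/decade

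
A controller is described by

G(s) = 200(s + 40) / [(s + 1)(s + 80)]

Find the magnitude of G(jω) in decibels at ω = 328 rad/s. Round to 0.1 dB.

-4.5 dB

At s = jω = j328:
zero (s+40): 40 + j328 → |·| = √(40²+328²) = √109184 ≈ 330.43, ∠ = arctan(328/40) ≈ 83.05°
pole (s+1): 1 + j328 → |·| = √(1²+328²) = √107585 ≈ 328, ∠ = arctan(328/1) ≈ 89.83°
pole (s+80): 80 + j328 → |·| = √(80²+328²) = √113984 ≈ 337.62, ∠ = arctan(328/80) ≈ 76.29°
|G| = 200 · 330.43 / 1.1074e+05 ≈ 0.59677
Gain = 20 log₁₀(0.59677) ≈ -4.48 dB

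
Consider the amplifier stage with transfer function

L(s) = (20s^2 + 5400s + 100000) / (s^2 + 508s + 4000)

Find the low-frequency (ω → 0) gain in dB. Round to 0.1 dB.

28.0 dB

L(0) = 100000 / 4000 = 25
20 log₁₀(25) ≈ 27.96 dB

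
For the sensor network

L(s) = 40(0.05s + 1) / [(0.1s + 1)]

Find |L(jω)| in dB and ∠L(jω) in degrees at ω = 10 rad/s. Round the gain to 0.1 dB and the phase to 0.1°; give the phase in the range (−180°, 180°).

At ω = 10 rad/s:
zero (1 + j10·0.05) = 1 + j0.5 → |·| ≈ 1.118, ∠ ≈ 26.57°
pole (1 + j10·0.1) = 1 + j1 → |·| ≈ 1.4142, ∠ ≈ 45.00°
|L| = 40 · 1.118 / (1.4142) ≈ 31.622
Gain = 20 log₁₀(31.622) ≈ 30.00 dB
∠L = (26.57°) − (45.00°) = -18.43°

30.0 dB, -18.4°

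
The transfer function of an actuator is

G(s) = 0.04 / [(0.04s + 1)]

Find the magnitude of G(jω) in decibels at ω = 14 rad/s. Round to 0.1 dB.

-29.1 dB

At ω = 14 rad/s:
pole (1 + j14·0.04) = 1 + j0.56 → |·| ≈ 1.1461, ∠ ≈ 29.25°
|G| = 0.04 · 1 / (1.1461) ≈ 0.034901
Gain = 20 log₁₀(0.034901) ≈ -29.14 dB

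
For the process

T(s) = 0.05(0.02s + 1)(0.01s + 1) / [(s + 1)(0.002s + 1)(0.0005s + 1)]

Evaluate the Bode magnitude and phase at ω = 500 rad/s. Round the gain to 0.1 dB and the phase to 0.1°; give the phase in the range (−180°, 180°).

At ω = 500 rad/s:
zero (1 + j500·0.02) = 1 + j10 → |·| ≈ 10.05, ∠ ≈ 84.29°
zero (1 + j500·0.01) = 1 + j5 → |·| ≈ 5.099, ∠ ≈ 78.69°
pole (1 + j500·1) = 1 + j500 → |·| ≈ 500, ∠ ≈ 89.89°
pole (1 + j500·0.002) = 1 + j1 → |·| ≈ 1.4142, ∠ ≈ 45.00°
pole (1 + j500·0.0005) = 1 + j0.25 → |·| ≈ 1.0308, ∠ ≈ 14.04°
|T| = 0.05 · 10.05 · 5.099 / (500 · 1.4142 · 1.0308) ≈ 0.0035153
Gain = 20 log₁₀(0.0035153) ≈ -49.08 dB
∠T = (84.29° + 78.69°) − (89.89° + 45.00° + 14.04°) = 14.05°

-49.1 dB, 14.1°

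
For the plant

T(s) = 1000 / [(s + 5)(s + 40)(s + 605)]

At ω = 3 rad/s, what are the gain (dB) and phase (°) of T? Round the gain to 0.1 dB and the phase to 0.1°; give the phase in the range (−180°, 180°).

-43.0 dB, -35.5°

At s = jω = j3:
pole (s+5): 5 + j3 → |·| = √(5²+3²) = √34 ≈ 5.831, ∠ = arctan(3/5) ≈ 30.96°
pole (s+40): 40 + j3 → |·| = √(40²+3²) = √1609 ≈ 40.112, ∠ = arctan(3/40) ≈ 4.29°
pole (s+605): 605 + j3 → |·| = √(605²+3²) = √366034 ≈ 605.01, ∠ = arctan(3/605) ≈ 0.28°
|T| = 1000 / 1.4151e+05 ≈ 0.0070666
Gain = 20 log₁₀(0.0070666) ≈ -43.02 dB
∠T = 0.00° − 35.53° = -35.53°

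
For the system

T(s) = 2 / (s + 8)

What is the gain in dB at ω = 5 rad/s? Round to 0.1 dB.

At s = jω = j5:
pole (s+8): 8 + j5 → |·| = √(8²+5²) = √89 ≈ 9.434, ∠ = arctan(5/8) ≈ 32.01°
|T| = 2 / 9.434 ≈ 0.212
Gain = 20 log₁₀(0.212) ≈ -13.47 dB

-13.5 dB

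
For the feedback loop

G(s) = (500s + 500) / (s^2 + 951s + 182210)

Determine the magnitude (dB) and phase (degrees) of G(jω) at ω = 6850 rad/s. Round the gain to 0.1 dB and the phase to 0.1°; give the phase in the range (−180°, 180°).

-22.8 dB, -82.1°

Substitute s = j6850:
Numerator: 500(j6850) + 500 = 500 + j3425000
Denominator: (j6850)^2 + 951(j6850) + 182210 = -46740290 + j6514350
|N| = √(500² + 3425000²) ≈ 3.425e+06, ∠N ≈ 89.99°
|D| = √(46740290² + 6514350²) ≈ 4.7192e+07, ∠D ≈ 172.07°
|G| = 3.425e+06 / 4.7192e+07 ≈ 0.072576
Gain = 20 log₁₀(0.072576) ≈ -22.78 dB
∠G = 89.99° − 172.07° = -82.08°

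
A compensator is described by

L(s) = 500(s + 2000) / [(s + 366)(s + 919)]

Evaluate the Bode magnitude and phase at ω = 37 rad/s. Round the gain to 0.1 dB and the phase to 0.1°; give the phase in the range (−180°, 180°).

9.4 dB, -7.0°

At s = jω = j37:
zero (s+2000): 2000 + j37 → |·| = √(2000²+37²) = √4001369 ≈ 2000.3, ∠ = arctan(37/2000) ≈ 1.06°
pole (s+366): 366 + j37 → |·| = √(366²+37²) = √135325 ≈ 367.87, ∠ = arctan(37/366) ≈ 5.77°
pole (s+919): 919 + j37 → |·| = √(919²+37²) = √845930 ≈ 919.74, ∠ = arctan(37/919) ≈ 2.31°
|L| = 500 · 2000.3 / 3.3834e+05 ≈ 2.9561
Gain = 20 log₁₀(2.9561) ≈ 9.41 dB
∠L = 1.06° − 8.08° = -7.02°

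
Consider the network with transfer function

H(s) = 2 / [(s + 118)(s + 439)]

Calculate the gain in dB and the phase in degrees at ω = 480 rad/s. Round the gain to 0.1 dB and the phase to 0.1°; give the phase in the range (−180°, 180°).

-104.1 dB, -123.7°

At s = jω = j480:
pole (s+118): 118 + j480 → |·| = √(118²+480²) = √244324 ≈ 494.29, ∠ = arctan(480/118) ≈ 76.19°
pole (s+439): 439 + j480 → |·| = √(439²+480²) = √423121 ≈ 650.48, ∠ = arctan(480/439) ≈ 47.55°
|H| = 2 / 3.2153e+05 ≈ 6.2203e-06
Gain = 20 log₁₀(6.2203e-06) ≈ -104.12 dB
∠H = 0.00° − 123.74° = -123.74°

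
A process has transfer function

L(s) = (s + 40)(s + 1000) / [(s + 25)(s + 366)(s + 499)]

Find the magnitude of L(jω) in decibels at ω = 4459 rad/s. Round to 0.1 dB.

-72.9 dB

At s = jω = j4459:
zero (s+40): 40 + j4459 → |·| = √(40²+4459²) = √19884281 ≈ 4459.2, ∠ = arctan(4459/40) ≈ 89.49°
zero (s+1000): 1000 + j4459 → |·| = √(1000²+4459²) = √20882681 ≈ 4569.8, ∠ = arctan(4459/1000) ≈ 77.36°
pole (s+25): 25 + j4459 → |·| = √(25²+4459²) = √19883306 ≈ 4459.1, ∠ = arctan(4459/25) ≈ 89.68°
pole (s+366): 366 + j4459 → |·| = √(366²+4459²) = √20016637 ≈ 4474, ∠ = arctan(4459/366) ≈ 85.31°
pole (s+499): 499 + j4459 → |·| = √(499²+4459²) = √20131682 ≈ 4486.8, ∠ = arctan(4459/499) ≈ 83.61°
|L| = 1 · 2.0378e+07 / 8.9512e+10 ≈ 0.00022766
Gain = 20 log₁₀(0.00022766) ≈ -72.85 dB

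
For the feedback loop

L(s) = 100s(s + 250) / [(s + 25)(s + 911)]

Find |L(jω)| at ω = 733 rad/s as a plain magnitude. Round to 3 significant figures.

At s = jω = j733:
zero (s+250): 250 + j733 → |·| = √(250²+733²) = √599789 ≈ 774.46, ∠ = arctan(733/250) ≈ 71.17°
zero at origin: s = j733 → |·| = 733, ∠ = 90.00°
pole (s+25): 25 + j733 → |·| = √(25²+733²) = √537914 ≈ 733.43, ∠ = arctan(733/25) ≈ 88.05°
pole (s+911): 911 + j733 → |·| = √(911²+733²) = √1367210 ≈ 1169.3, ∠ = arctan(733/911) ≈ 38.82°
|L| = 100 · 5.6768e+05 / 8.576e+05 ≈ 66.194

66.2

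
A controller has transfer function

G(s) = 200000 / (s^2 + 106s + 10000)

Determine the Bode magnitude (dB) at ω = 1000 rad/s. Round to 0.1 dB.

-13.9 dB

At s = jω = j1000:
quadratic: (j1000)² + 106·j1000 + 10000 = -990000 + j106000 → |·| ≈ 9.9566e+05, ∠ ≈ 173.89°
|G| = 200000 / 9.9566e+05 ≈ 0.20087
Gain = 20 log₁₀(0.20087) ≈ -13.94 dB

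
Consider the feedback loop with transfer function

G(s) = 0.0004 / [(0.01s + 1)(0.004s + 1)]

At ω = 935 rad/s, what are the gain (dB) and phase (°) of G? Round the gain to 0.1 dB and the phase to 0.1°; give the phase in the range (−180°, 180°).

-99.2 dB, -158.9°

At ω = 935 rad/s:
pole (1 + j935·0.01) = 1 + j9.35 → |·| ≈ 9.4033, ∠ ≈ 83.90°
pole (1 + j935·0.004) = 1 + j3.74 → |·| ≈ 3.8714, ∠ ≈ 75.03°
|G| = 0.0004 · 1 / (9.4033 · 3.8714) ≈ 1.0988e-05
Gain = 20 log₁₀(1.0988e-05) ≈ -99.18 dB
∠G = (0°) − (83.90° + 75.03°) = -158.93°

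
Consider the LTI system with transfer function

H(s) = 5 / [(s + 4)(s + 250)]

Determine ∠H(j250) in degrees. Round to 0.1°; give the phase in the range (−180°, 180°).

At s = jω = j250:
pole (s+4): 4 + j250 → |·| = √(4²+250²) = √62516 ≈ 250.03, ∠ = arctan(250/4) ≈ 89.08°
pole (s+250): 250 + j250 → |·| = √(250²+250²) = √125000 ≈ 353.55, ∠ = arctan(250/250) ≈ 45.00°
∠H = 0.00° − 134.08° = -134.08°

-134.1°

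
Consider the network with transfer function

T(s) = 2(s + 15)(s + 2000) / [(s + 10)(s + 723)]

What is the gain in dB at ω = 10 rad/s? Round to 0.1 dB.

17.0 dB

At s = jω = j10:
zero (s+15): 15 + j10 → |·| = √(15²+10²) = √325 ≈ 18.028, ∠ = arctan(10/15) ≈ 33.69°
zero (s+2000): 2000 + j10 → |·| = √(2000²+10²) = √4000100 ≈ 2000, ∠ = arctan(10/2000) ≈ 0.29°
pole (s+10): 10 + j10 → |·| = √(10²+10²) = √200 ≈ 14.142, ∠ = arctan(10/10) ≈ 45.00°
pole (s+723): 723 + j10 → |·| = √(723²+10²) = √522829 ≈ 723.07, ∠ = arctan(10/723) ≈ 0.79°
|T| = 2 · 36056 / 10226 ≈ 7.0518
Gain = 20 log₁₀(7.0518) ≈ 16.97 dB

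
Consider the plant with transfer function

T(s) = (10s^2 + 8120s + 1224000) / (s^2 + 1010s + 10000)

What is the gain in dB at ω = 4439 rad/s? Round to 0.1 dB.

Substitute s = j4439:
Numerator: 10(j4439)^2 + 8120(j4439) + 1224000 = -195823210 + j36044680
Denominator: (j4439)^2 + 1010(j4439) + 10000 = -19694721 + j4483390
|N| = √(195823210² + 36044680²) ≈ 1.9911e+08, ∠N ≈ 169.57°
|D| = √(19694721² + 4483390²) ≈ 2.0199e+07, ∠D ≈ 167.18°
|T| = 1.9911e+08 / 2.0199e+07 ≈ 9.8574
Gain = 20 log₁₀(9.8574) ≈ 19.88 dB

19.9 dB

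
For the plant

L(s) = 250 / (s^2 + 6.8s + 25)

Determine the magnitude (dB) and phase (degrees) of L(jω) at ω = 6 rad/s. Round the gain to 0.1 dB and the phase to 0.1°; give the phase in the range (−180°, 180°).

At s = jω = j6:
quadratic: (j6)² + 6.8·j6 + 25 = -11 + j40.8 → |·| ≈ 42.257, ∠ ≈ 105.09°
|L| = 250 / 42.257 ≈ 5.9162
Gain = 20 log₁₀(5.9162) ≈ 15.44 dB
∠L = 0.00° − 105.09° = -105.09°

15.4 dB, -105.1°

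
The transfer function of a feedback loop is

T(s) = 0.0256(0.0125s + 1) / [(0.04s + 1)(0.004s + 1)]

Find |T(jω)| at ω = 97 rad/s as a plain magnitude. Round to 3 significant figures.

0.00936

At ω = 97 rad/s:
zero (1 + j97·0.0125) = 1 + j1.2125 → |·| ≈ 1.5717, ∠ ≈ 50.49°
pole (1 + j97·0.04) = 1 + j3.88 → |·| ≈ 4.0068, ∠ ≈ 75.55°
pole (1 + j97·0.004) = 1 + j0.388 → |·| ≈ 1.0726, ∠ ≈ 21.21°
|T| = 0.0256 · 1.5717 / (4.0068 · 1.0726) ≈ 0.0093621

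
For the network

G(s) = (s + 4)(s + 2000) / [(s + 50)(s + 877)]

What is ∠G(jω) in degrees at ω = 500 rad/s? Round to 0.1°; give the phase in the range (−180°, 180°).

At s = jω = j500:
zero (s+4): 4 + j500 → |·| = √(4²+500²) = √250016 ≈ 500.02, ∠ = arctan(500/4) ≈ 89.54°
zero (s+2000): 2000 + j500 → |·| = √(2000²+500²) = √4250000 ≈ 2061.6, ∠ = arctan(500/2000) ≈ 14.04°
pole (s+50): 50 + j500 → |·| = √(50²+500²) = √252500 ≈ 502.49, ∠ = arctan(500/50) ≈ 84.29°
pole (s+877): 877 + j500 → |·| = √(877²+500²) = √1019129 ≈ 1009.5, ∠ = arctan(500/877) ≈ 29.69°
∠G = 103.58° − 113.98° = -10.40°

-10.4°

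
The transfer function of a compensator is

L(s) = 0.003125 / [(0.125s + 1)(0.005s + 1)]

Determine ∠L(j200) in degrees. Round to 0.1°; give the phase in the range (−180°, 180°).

At ω = 200 rad/s:
pole (1 + j200·0.125) = 1 + j25 → |·| ≈ 25.02, ∠ ≈ 87.71°
pole (1 + j200·0.005) = 1 + j1 → |·| ≈ 1.4142, ∠ ≈ 45.00°
∠L = (0°) − (87.71° + 45.00°) = -132.71°

-132.7°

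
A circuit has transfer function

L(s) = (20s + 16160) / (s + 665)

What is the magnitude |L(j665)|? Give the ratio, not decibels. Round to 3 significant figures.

Substitute s = j665:
Numerator: 20(j665) + 16160 = 16160 + j13300
Denominator: (j665) + 665 = 665 + j665
|N| = √(16160² + 13300²) ≈ 20929, ∠N ≈ 39.46°
|D| = √(665² + 665²) ≈ 940.45, ∠D ≈ 45.00°
|L| = 20929 / 940.45 ≈ 22.254

22.3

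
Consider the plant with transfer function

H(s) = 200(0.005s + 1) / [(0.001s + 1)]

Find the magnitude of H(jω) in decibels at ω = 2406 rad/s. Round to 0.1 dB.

At ω = 2406 rad/s:
zero (1 + j2406·0.005) = 1 + j12.03 → |·| ≈ 12.071, ∠ ≈ 85.25°
pole (1 + j2406·0.001) = 1 + j2.406 → |·| ≈ 2.6055, ∠ ≈ 67.43°
|H| = 200 · 12.071 / (2.6055) ≈ 926.58
Gain = 20 log₁₀(926.58) ≈ 59.34 dB

59.3 dB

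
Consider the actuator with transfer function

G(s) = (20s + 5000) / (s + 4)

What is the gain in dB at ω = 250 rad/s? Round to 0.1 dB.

Substitute s = j250:
Numerator: 20(j250) + 5000 = 5000 + j5000
Denominator: (j250) + 4 = 4 + j250
|N| = √(5000² + 5000²) ≈ 7071.1, ∠N ≈ 45.00°
|D| = √(4² + 250²) ≈ 250.03, ∠D ≈ 89.08°
|G| = 7071.1 / 250.03 ≈ 28.281
Gain = 20 log₁₀(28.281) ≈ 29.03 dB

29.0 dB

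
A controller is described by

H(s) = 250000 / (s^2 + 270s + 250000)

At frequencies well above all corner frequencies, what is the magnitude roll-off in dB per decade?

-40 dB/decade

Each pole contributes −20 dB/decade at high frequency; each zero contributes +20 dB/decade.
Net: 0 zero(s) − 2 pole(s) → -40 dB/decade.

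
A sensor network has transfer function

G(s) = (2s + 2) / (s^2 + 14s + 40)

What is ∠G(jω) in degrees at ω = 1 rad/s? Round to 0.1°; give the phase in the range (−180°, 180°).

25.3°

Substitute s = j1:
Numerator: 2(j1) + 2 = 2 + j2
Denominator: (j1)^2 + 14(j1) + 40 = 39 + j14
|N| = √(2² + 2²) ≈ 2.8284, ∠N ≈ 45.00°
|D| = √(39² + 14²) ≈ 41.437, ∠D ≈ 19.75°
∠G = 45.00° − 19.75° = 25.25°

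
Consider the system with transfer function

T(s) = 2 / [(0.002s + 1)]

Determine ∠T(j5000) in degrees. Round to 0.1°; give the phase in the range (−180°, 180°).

At ω = 5000 rad/s:
pole (1 + j5000·0.002) = 1 + j10 → |·| ≈ 10.05, ∠ ≈ 84.29°
∠T = (0°) − (84.29°) = -84.29°

-84.3°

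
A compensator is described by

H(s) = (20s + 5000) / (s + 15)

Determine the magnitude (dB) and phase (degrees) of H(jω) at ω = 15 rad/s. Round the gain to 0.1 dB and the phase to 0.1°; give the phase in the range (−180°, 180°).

Substitute s = j15:
Numerator: 20(j15) + 5000 = 5000 + j300
Denominator: (j15) + 15 = 15 + j15
|N| = √(5000² + 300²) ≈ 5009, ∠N ≈ 3.43°
|D| = √(15² + 15²) ≈ 21.213, ∠D ≈ 45.00°
|H| = 5009 / 21.213 ≈ 236.13
Gain = 20 log₁₀(236.13) ≈ 47.46 dB
∠H = 3.43° − 45.00° = -41.57°

47.5 dB, -41.6°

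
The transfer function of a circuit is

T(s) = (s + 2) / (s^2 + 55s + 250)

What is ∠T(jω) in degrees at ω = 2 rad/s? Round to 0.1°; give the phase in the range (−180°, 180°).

Substitute s = j2:
Numerator: (j2) + 2 = 2 + j2
Denominator: (j2)^2 + 55(j2) + 250 = 246 + j110
|N| = √(2² + 2²) ≈ 2.8284, ∠N ≈ 45.00°
|D| = √(246² + 110²) ≈ 269.47, ∠D ≈ 24.09°
∠T = 45.00° − 24.09° = 20.91°

20.9°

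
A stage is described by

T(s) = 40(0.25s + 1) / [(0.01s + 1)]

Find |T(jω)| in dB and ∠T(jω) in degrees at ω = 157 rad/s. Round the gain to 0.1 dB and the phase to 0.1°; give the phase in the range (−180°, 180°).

58.5 dB, 31.0°

At ω = 157 rad/s:
zero (1 + j157·0.25) = 1 + j39.25 → |·| ≈ 39.263, ∠ ≈ 88.54°
pole (1 + j157·0.01) = 1 + j1.57 → |·| ≈ 1.8614, ∠ ≈ 57.51°
|T| = 40 · 39.263 / (1.8614) ≈ 843.73
Gain = 20 log₁₀(843.73) ≈ 58.52 dB
∠T = (88.54°) − (57.51°) = 31.03°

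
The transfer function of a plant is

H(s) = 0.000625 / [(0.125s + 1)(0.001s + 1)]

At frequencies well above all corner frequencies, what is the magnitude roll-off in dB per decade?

-40 dB/decade

Each pole contributes −20 dB/decade at high frequency; each zero contributes +20 dB/decade.
Net: 0 zero(s) − 2 pole(s) → -40 dB/decade.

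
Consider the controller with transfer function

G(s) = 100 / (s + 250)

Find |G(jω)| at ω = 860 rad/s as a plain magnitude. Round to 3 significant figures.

0.112

At s = jω = j860:
pole (s+250): 250 + j860 → |·| = √(250²+860²) = √802100 ≈ 895.6, ∠ = arctan(860/250) ≈ 73.79°
|G| = 100 / 895.6 ≈ 0.11166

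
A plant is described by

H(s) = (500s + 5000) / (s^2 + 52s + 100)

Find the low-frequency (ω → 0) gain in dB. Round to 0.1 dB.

H(0) = 5000 / 100 = 50
20 log₁₀(50) ≈ 33.98 dB

34.0 dB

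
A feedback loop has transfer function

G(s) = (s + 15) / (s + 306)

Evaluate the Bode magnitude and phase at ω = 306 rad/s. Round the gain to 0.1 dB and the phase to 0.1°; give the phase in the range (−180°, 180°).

-3.0 dB, 42.2°

Substitute s = j306:
Numerator: (j306) + 15 = 15 + j306
Denominator: (j306) + 306 = 306 + j306
|N| = √(15² + 306²) ≈ 306.37, ∠N ≈ 87.19°
|D| = √(306² + 306²) ≈ 432.75, ∠D ≈ 45.00°
|G| = 306.37 / 432.75 ≈ 0.70796
Gain = 20 log₁₀(0.70796) ≈ -3.00 dB
∠G = 87.19° − 45.00° = 42.19°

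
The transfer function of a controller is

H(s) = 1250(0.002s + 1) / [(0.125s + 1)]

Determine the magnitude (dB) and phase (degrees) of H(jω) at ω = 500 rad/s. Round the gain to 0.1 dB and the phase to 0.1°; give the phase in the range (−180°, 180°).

At ω = 500 rad/s:
zero (1 + j500·0.002) = 1 + j1 → |·| ≈ 1.4142, ∠ ≈ 45.00°
pole (1 + j500·0.125) = 1 + j62.5 → |·| ≈ 62.508, ∠ ≈ 89.08°
|H| = 1250 · 1.4142 / (62.508) ≈ 28.28
Gain = 20 log₁₀(28.28) ≈ 29.03 dB
∠H = (45.00°) − (89.08°) = -44.08°

29.0 dB, -44.1°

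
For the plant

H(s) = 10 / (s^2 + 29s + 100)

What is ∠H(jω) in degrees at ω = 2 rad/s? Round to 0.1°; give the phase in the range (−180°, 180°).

Substitute s = j2:
Numerator: 10 = 10 + j0
Denominator: (j2)^2 + 29(j2) + 100 = 96 + j58
|N| = √(10² + 0²) ≈ 10, ∠N ≈ 0.00°
|D| = √(96² + 58²) ≈ 112.16, ∠D ≈ 31.14°
∠H = 0.00° − 31.14° = -31.14°

-31.1°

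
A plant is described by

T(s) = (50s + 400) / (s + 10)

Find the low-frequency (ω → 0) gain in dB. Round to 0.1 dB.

T(0) = 400 / 10 = 40
20 log₁₀(40) ≈ 32.04 dB

32.0 dB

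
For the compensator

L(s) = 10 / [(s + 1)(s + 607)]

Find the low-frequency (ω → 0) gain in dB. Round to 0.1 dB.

-35.7 dB

L(0) = 10 / (1·607) ≈ 0.016474
20 log₁₀(0.016474) ≈ -35.66 dB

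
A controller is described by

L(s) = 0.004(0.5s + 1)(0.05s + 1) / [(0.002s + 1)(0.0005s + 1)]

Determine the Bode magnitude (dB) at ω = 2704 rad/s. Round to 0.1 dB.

38.0 dB

At ω = 2704 rad/s:
zero (1 + j2704·0.5) = 1 + j1352 → |·| ≈ 1352, ∠ ≈ 89.96°
zero (1 + j2704·0.05) = 1 + j135.2 → |·| ≈ 135.2, ∠ ≈ 89.58°
pole (1 + j2704·0.002) = 1 + j5.408 → |·| ≈ 5.4997, ∠ ≈ 79.52°
pole (1 + j2704·0.0005) = 1 + j1.352 → |·| ≈ 1.6816, ∠ ≈ 53.51°
|L| = 0.004 · 1352 · 135.2 / (5.4997 · 1.6816) ≈ 79.059
Gain = 20 log₁₀(79.059) ≈ 37.96 dB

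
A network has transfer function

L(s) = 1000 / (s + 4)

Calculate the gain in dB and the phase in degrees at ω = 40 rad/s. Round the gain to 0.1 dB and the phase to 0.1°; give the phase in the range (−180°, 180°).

At s = jω = j40:
pole (s+4): 4 + j40 → |·| = √(4²+40²) = √1616 ≈ 40.2, ∠ = arctan(40/4) ≈ 84.29°
|L| = 1000 / 40.2 ≈ 24.876
Gain = 20 log₁₀(24.876) ≈ 27.92 dB
∠L = 0.00° − 84.29° = -84.29°

27.9 dB, -84.3°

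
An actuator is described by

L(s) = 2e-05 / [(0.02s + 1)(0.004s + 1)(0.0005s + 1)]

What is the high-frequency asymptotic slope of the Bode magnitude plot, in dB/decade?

Each pole contributes −20 dB/decade at high frequency; each zero contributes +20 dB/decade.
Net: 0 zero(s) − 3 pole(s) → -60 dB/decade.

-60 dB/decade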